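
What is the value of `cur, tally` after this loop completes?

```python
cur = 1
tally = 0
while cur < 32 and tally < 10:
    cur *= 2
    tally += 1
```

Double until >= 32 or 10 iterations
`cur, tally` takes the values: (1, 0) → (2, 0) → (2, 1) → (4, 1) → (4, 2) → (8, 2) → (8, 3) → (16, 3) → (16, 4) → (32, 4) → (32, 5)

Answer: 32, 5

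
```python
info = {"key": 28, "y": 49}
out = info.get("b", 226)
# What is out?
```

Trace:
`info = {"key": 28, "y": 49}` → info = {'key': 28, 'y': 49}
`out = info.get("b", 226)` → out = 226
So out = 226

Answer: 226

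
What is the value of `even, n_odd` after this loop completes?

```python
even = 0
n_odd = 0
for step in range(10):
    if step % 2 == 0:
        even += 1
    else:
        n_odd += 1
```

Count evens and odds in range(10)
`even, n_odd` takes the values: (0, 0) → (1, 0) → (1, 1) → (2, 1) → (2, 2) → (3, 2) → (3, 3) → (4, 3) → (4, 4) → (5, 4) → (5, 5)

Answer: 5, 5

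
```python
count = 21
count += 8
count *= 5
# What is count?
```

Trace:
`count = 21` → count = 21
`count += 8` → count = 29
`count *= 5` → count = 145
So count = 145

Answer: 145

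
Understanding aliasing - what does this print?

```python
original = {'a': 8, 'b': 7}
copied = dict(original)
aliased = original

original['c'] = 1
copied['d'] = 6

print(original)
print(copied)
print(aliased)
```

Key concept: dict() creates copy, assignment creates alias.
Step by step:
`original = {'a': 8, 'b': 7}` → original = {'a': 8, 'b': 7}
`copied = dict(original)` → copied = {'a': 8, 'b': 7}
`aliased = original` → aliased = {'a': 8, 'b': 7} (same object as original)
`original['c'] = 1` → original = {'a': 8, 'b': 7, 'c': 1} (same object as aliased); aliased = {'a': 8, 'b': 7, 'c': 1} (same object as original)
`copied['d'] = 6` → copied = {'a': 8, 'b': 7, 'd': 6}
`print(original)` → prints {'a': 8, 'b': 7, 'c': 1}
`print(copied)` → prints {'a': 8, 'b': 7, 'd': 6}
`print(aliased)` → prints {'a': 8, 'b': 7, 'c': 1}

Answer:
{'a': 8, 'b': 7, 'c': 1}
{'a': 8, 'b': 7, 'd': 6}
{'a': 8, 'b': 7, 'c': 1}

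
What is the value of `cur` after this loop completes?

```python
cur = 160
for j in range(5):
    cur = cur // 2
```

Halve 5 times: 160 // 2^5 = 5
`cur` takes the values: 160 → 80 → 40 → 20 → 10 → 5

Answer: 5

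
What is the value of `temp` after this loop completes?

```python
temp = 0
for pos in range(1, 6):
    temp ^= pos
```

XOR of 1 to 5
`temp` takes the values: 0 → 1 → 3 → 0 → 4 → 1

Answer: 1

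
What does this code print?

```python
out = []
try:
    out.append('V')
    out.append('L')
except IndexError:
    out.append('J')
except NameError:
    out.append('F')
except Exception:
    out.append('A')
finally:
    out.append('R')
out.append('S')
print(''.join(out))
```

Execution trace: 'V' (try body) → 'L' (try body, no exception) → 'R' (finally) → 'S' (after the try/except). Output: VLRS

Answer: VLRS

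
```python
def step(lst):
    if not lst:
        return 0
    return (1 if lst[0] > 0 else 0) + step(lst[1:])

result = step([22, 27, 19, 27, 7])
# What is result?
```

Count of positive elements in [22, 27, 19, 27, 7] = 5

Answer: 5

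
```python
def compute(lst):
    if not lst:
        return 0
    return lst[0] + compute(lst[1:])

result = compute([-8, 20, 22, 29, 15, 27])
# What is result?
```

(-8) + 20 + 22 + 29 + 15 + 27 + 0 = 105

Answer: 105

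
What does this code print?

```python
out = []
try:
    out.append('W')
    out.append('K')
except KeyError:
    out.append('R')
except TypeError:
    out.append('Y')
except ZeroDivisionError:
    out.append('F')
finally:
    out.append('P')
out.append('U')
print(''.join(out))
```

Execution trace: 'W' (try body) → 'K' (try body, no exception) → 'P' (finally) → 'U' (after the try/except). Output: WKPU

Answer: WKPU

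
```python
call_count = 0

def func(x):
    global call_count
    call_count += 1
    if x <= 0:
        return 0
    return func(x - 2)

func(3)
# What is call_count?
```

Linear recursion stepping by 2: 3 calls from x=3 down to ≤0.

Answer: 3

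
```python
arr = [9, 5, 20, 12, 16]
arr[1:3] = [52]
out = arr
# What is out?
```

Trace:
`arr = [9, 5, 20, 12, 16]` → arr = [9, 5, 20, 12, 16]
`arr[1:3] = [52]` → arr = [9, 52, 12, 16]
`out = arr` → out = [9, 52, 12, 16]
So out = [9, 52, 12, 16]

Answer: [9, 52, 12, 16]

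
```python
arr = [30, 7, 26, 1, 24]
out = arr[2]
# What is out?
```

Trace:
`arr = [30, 7, 26, 1, 24]` → arr = [30, 7, 26, 1, 24]
`out = arr[2]` → out = 26
So out = 26

Answer: 26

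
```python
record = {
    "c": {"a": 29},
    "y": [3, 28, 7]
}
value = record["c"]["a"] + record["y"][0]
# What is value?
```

Trace:
`record = { ...` → record = {'c': {'a': 29}, 'y': [3, 28, 7]}
`value = record["c"]["a"] + record["y"][0]` → value = 32
So value = 32

Answer: 32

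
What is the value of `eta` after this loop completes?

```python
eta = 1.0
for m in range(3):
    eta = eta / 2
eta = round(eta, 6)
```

Halving LR 3 times: 1 / 2^3
`eta` takes the values: 1.0 → 0.5 → 0.25 → 0.125

Answer: 0.125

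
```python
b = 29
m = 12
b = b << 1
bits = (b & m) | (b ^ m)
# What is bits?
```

Trace:
`b = 29` → b = 29
`m = 12` → m = 12
`b = b << 1` → b = 58
`bits = (b & m) | (b ^ m)` → bits = 62
So bits = 62

Answer: 62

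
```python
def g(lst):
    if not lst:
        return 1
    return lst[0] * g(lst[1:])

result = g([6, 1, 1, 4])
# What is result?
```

Product over [6, 1, 1, 4] = 6 * 1 * 1 * 4 = 24

Answer: 24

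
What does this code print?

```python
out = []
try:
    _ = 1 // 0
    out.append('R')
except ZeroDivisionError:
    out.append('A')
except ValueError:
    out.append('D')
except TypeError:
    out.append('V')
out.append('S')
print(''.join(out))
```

Execution trace: 'A' (except ZeroDivisionError) → 'S' (after the try/except). Output: AS

Answer: AS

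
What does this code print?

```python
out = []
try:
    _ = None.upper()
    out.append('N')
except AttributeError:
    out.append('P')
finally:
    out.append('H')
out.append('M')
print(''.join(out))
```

Execution trace: 'P' (except AttributeError) → 'H' (finally) → 'M' (after the try/except). Output: PHM

Answer: PHM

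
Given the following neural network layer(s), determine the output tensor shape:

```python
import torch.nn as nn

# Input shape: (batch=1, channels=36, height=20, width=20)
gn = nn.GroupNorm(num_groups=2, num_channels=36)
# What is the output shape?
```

Input: (1, 36, 20, 20) -> Output: (1, 36, 20, 20)

Answer: (1, 36, 20, 20)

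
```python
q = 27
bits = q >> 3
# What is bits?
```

Trace:
`q = 27` → q = 27
`bits = q >> 3` → bits = 3
So bits = 3

Answer: 3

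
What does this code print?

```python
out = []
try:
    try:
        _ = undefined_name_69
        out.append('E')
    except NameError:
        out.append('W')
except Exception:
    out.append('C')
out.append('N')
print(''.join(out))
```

Execution trace: 'W' (inner except NameError) → 'N' (after the try/except). Output: WN

Answer: WN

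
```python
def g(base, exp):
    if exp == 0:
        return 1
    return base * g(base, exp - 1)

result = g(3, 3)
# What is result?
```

g(3, 3) = 3 * 3 * 3 = 27

Answer: 27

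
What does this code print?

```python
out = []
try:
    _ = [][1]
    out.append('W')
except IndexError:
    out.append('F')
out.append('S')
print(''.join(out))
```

Execution trace: 'F' (except IndexError) → 'S' (after the try/except). Output: FS

Answer: FS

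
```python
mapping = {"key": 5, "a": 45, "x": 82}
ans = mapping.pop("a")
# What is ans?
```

Trace:
`mapping = {"key": 5, "a": 45, "x": 82}` → mapping = {'key': 5, 'a': 45, 'x': 82}
`ans = mapping.pop("a")` → mapping = {'key': 5, 'x': 82}; ans = 45
So ans = 45

Answer: 45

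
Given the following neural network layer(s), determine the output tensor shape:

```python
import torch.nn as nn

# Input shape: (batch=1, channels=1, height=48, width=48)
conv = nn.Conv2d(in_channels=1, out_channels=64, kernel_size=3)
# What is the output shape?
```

Input: (1, 1, 48, 48) -> Output: (1, 64, 46, 46)

Answer: (1, 64, 46, 46)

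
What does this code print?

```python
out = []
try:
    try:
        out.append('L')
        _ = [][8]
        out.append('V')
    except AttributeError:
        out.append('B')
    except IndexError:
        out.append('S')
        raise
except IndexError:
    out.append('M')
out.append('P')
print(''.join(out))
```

Execution trace: 'L' (inner try body) → 'S' (inner except IndexError) → 'M' (outer except IndexError) → 'P' (after the try/except). Output: LSMP

Answer: LSMP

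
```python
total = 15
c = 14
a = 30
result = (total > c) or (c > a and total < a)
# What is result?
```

Trace:
`total = 15` → total = 15
`c = 14` → c = 14
`a = 30` → a = 30
`result = (total > c) or (c > a and total < a)` → result = True
So result = True

Answer: True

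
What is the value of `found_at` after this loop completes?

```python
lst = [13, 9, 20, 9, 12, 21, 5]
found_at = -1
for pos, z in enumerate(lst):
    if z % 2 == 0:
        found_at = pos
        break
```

First even number index in [13, 9, 20, 9, 12, 21, 5]
`found_at` takes the values: -1 → 2

Answer: 2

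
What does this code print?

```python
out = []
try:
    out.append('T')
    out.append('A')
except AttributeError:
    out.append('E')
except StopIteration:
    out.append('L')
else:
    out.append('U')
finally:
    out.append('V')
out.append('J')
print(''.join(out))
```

Execution trace: 'T' (try body) → 'A' (try body, no exception) → 'U' (else) → 'V' (finally) → 'J' (after the try/except). Output: TAUVJ

Answer: TAUVJ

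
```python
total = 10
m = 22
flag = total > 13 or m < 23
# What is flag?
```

Trace:
`total = 10` → total = 10
`m = 22` → m = 22
`flag = total > 13 or m < 23` → flag = True
So flag = True

Answer: True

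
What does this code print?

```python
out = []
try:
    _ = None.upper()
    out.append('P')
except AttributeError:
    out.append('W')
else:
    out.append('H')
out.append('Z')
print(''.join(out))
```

Execution trace: 'W' (except AttributeError) → 'Z' (after the try/except). Output: WZ

Answer: WZ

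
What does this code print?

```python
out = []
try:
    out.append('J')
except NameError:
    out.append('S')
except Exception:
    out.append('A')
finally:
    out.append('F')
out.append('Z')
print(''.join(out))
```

Execution trace: 'J' (try body, no exception) → 'F' (finally) → 'Z' (after the try/except). Output: JFZ

Answer: JFZ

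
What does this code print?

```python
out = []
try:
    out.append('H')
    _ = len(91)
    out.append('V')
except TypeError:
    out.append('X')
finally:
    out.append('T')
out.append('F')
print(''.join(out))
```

Execution trace: 'H' (try body) → 'X' (except TypeError) → 'T' (finally) → 'F' (after the try/except). Output: HXTF

Answer: HXTF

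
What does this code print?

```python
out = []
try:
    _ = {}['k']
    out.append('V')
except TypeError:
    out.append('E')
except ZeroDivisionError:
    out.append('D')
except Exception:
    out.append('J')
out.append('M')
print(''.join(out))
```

Execution trace: 'J' (except Exception) → 'M' (after the try/except). Output: JM

Answer: JM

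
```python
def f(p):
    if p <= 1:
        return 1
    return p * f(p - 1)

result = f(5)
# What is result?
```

f(5) = 5 * 4 * 3 * 2 * 1 = 120

Answer: 120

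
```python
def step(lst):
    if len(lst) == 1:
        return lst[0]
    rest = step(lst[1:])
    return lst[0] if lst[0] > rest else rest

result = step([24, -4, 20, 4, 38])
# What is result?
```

Recursive max over [24, -4, 20, 4, 38] = 38

Answer: 38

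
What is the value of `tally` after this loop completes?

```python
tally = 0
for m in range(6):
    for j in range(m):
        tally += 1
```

Triangle number: 0+1+2+...+5
`tally` takes the values: 0 → 1 → 2 → 3 → 4 → 5 → 6 → 7 → 8 → 9 → 10 → 11 → 12 → 13 → 14 → 15

Answer: 15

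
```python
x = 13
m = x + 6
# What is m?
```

Trace:
`x = 13` → x = 13
`m = x + 6` → m = 19
So m = 19

Answer: 19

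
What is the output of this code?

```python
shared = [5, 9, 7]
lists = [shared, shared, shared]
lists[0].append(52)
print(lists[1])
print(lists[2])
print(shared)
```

Key concept: list of same reference.
Step by step:
`shared = [5, 9, 7]` → shared = [5, 9, 7]
`lists = [shared, shared, shared]` → lists = [[5, 9, 7], [5, 9, 7], [5, 9, 7]]
`lists[0].append(52)` → shared = [5, 9, 7, 52]; lists = [[5, 9, 7, 52], [5, 9, 7, 52], [5, 9, 7, 52]]
`print(lists[1])` → prints [5, 9, 7, 52]
`print(lists[2])` → prints [5, 9, 7, 52]
`print(shared)` → prints [5, 9, 7, 52]

Answer:
[5, 9, 7, 52]
[5, 9, 7, 52]
[5, 9, 7, 52]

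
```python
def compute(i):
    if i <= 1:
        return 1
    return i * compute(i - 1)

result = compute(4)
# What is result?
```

compute(4) = 4 * 3 * 2 * 1 = 24

Answer: 24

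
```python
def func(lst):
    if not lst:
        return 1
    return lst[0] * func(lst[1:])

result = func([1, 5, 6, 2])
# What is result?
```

Product over [1, 5, 6, 2] = 1 * 5 * 6 * 2 = 60

Answer: 60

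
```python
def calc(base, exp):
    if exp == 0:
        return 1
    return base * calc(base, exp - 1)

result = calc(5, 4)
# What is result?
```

calc(5, 4) = 5 * 5 * 5 * 5 = 625

Answer: 625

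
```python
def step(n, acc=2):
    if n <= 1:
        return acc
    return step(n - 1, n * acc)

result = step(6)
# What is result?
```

Accumulator trace (n, acc): (6, 2) -> (5, 12) -> (4, 60) -> (3, 240) -> (2, 720) -> (1, 1440) -> return 1440

Answer: 1440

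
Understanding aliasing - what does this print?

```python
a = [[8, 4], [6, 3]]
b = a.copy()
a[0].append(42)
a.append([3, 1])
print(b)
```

Key concept: shallow copy with nested lists.
Step by step:
`a = [[8, 4], [6, 3]]` → a = [[8, 4], [6, 3]]
`b = a.copy()` → b = [[8, 4], [6, 3]]
`a[0].append(42)` → a = [[8, 4, 42], [6, 3]]; b = [[8, 4, 42], [6, 3]]
`a.append([3, 1])` → a = [[8, 4, 42], [6, 3], [3, 1]]
`print(b)` → prints [[8, 4, 42], [6, 3]]

Answer: [[8, 4, 42], [6, 3]]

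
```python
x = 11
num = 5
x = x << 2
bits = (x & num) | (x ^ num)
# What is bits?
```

Trace:
`x = 11` → x = 11
`num = 5` → num = 5
`x = x << 2` → x = 44
`bits = (x & num) | (x ^ num)` → bits = 45
So bits = 45

Answer: 45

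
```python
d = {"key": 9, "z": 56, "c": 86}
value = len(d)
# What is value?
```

Trace:
`d = {"key": 9, "z": 56, "c": 86}` → d = {'key': 9, 'z': 56, 'c': 86}
`value = len(d)` → value = 3
So value = 3

Answer: 3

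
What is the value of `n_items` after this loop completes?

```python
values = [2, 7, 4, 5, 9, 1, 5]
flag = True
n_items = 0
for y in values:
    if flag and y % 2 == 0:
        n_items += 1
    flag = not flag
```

Count even values at even positions
`n_items` takes the values: 0 → 1 → 2

Answer: 2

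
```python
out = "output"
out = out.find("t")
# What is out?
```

Trace:
`out = "output"` → out = 'output'
`out = out.find("t")` → out = 2
So out = 2

Answer: 2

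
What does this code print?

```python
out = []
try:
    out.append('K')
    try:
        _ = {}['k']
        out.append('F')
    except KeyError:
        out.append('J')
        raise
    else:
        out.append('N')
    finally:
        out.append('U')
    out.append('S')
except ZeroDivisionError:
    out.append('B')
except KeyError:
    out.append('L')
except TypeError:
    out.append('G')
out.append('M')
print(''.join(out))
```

Execution trace: 'K' (try body) → 'J' (inner except KeyError) → 'U' (inner finally) → 'L' (except KeyError) → 'M' (after the try/except). Output: KJULM

Answer: KJULM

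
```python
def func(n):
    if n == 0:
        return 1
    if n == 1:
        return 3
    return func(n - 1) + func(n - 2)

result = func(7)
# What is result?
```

Build up from base cases: func(0)=1, func(1)=3, func(2)=4, func(3)=7, func(4)=11, func(5)=18, func(6)=29, ..., func(7)=47

Answer: 47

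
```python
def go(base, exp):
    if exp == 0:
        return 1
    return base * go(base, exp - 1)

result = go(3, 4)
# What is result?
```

go(3, 4) = 3 * 3 * 3 * 3 = 81

Answer: 81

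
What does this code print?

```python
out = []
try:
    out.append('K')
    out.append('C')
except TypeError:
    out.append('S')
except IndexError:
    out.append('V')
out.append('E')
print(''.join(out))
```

Execution trace: 'K' (try body) → 'C' (try body, no exception) → 'E' (after the try/except). Output: KCE

Answer: KCE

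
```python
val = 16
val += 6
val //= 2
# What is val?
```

Trace:
`val = 16` → val = 16
`val += 6` → val = 22
`val //= 2` → val = 11
So val = 11

Answer: 11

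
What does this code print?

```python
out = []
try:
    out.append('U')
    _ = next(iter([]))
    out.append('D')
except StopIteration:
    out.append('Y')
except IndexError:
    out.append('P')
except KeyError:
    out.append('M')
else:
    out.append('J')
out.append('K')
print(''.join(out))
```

Execution trace: 'U' (try body) → 'Y' (except StopIteration) → 'K' (after the try/except). Output: UYK

Answer: UYK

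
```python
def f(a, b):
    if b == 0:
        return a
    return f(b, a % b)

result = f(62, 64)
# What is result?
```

f(62, 64) -> f(64, 62) -> f(62, 2) -> f(2, 0) -> 2

Answer: 2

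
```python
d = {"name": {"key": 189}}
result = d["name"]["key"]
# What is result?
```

Trace:
`d = {"name": {"key": 189}}` → d = {'name': {'key': 189}}
`result = d["name"]["key"]` → result = 189
So result = 189

Answer: 189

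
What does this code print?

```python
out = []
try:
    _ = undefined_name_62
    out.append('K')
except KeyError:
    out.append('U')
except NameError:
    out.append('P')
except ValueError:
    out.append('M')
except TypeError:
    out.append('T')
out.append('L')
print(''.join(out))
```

Execution trace: 'P' (except NameError) → 'L' (after the try/except). Output: PL

Answer: PL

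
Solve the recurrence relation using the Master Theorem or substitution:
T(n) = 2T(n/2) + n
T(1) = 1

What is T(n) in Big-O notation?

By Master Theorem: a=2, b=2, f(n)=n. Since log_2(2) = 1 and f(n) = Θ(n^1), Case 2 applies. T(n) = O(n log n).

Answer: O(n log n)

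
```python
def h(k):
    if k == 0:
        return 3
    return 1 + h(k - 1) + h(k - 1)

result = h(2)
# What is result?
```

h(k) = 1 + 2·h(k-1), h(0)=3. Closed form: (3+1)·2^2 - 1 = 15.

Answer: 15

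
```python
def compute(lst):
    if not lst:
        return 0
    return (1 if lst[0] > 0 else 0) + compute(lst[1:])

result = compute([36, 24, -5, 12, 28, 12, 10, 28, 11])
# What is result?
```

Count of positive elements in [36, 24, -5, 12, 28, 12, 10, 28, 11] = 8

Answer: 8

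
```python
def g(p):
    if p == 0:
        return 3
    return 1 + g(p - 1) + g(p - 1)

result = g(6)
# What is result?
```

g(p) = 1 + 2·g(p-1), g(0)=3. Closed form: (3+1)·2^6 - 1 = 255.

Answer: 255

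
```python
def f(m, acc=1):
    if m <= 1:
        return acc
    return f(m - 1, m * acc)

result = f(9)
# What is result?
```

Accumulator trace (n, acc): (9, 1) -> (8, 9) -> (7, 72) -> (6, 504) -> (5, 3024) -> (4, 15120) -> (3, 60480) -> (2, 181440) -> (1, 362880) -> return 362880

Answer: 362880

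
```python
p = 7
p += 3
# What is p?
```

Trace:
`p = 7` → p = 7
`p += 3` → p = 10
So p = 10

Answer: 10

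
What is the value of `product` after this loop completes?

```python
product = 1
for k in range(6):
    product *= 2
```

2^6 = 64
`product` takes the values: 1 → 2 → 4 → 8 → 16 → 32 → 64

Answer: 64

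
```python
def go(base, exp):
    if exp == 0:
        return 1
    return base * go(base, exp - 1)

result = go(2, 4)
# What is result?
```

go(2, 4) = 2 * 2 * 2 * 2 = 16

Answer: 16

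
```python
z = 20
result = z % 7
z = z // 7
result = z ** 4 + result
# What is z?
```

Trace:
`z = 20` → z = 20
`result = z % 7` → result = 6
`z = z // 7` → z = 2
`result = z ** 4 + result` → result = 22
So z = 2

Answer: 2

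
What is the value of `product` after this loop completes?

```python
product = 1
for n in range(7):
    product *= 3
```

3^7 = 2187
`product` takes the values: 1 → 3 → 9 → 27 → 81 → 243 → 729 → 2187

Answer: 2187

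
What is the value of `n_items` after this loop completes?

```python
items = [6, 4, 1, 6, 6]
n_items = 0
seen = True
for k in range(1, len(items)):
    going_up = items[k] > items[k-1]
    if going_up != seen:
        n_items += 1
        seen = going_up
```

Count direction changes in [6, 4, 1, 6, 6]
`n_items` takes the values: 0 → 1 → 2 → 3

Answer: 3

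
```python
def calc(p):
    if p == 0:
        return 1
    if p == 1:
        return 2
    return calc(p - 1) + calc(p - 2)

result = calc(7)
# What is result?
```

Build up from base cases: calc(0)=1, calc(1)=2, calc(2)=3, calc(3)=5, calc(4)=8, calc(5)=13, calc(6)=21, ..., calc(7)=34

Answer: 34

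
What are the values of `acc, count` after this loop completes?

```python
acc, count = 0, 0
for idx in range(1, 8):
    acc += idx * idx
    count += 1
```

Sum of squares and count
`acc, count` takes the values: (0, 0) → (1, 0) → (1, 1) → (5, 1) → (5, 2) → (14, 2) → (14, 3) → (30, 3) → (30, 4) → (55, 4) → (55, 5) → (91, 5) → (91, 6) → (140, 6) → (140, 7)

Answer: 140, 7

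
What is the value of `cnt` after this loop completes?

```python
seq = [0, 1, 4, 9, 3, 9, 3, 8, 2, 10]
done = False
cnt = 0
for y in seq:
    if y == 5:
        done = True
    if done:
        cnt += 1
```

Count elements after first 5 in [0, 1, 4, 9, 3, 9, 3, 8, 2, 10]
`cnt` takes the values: 0

Answer: 0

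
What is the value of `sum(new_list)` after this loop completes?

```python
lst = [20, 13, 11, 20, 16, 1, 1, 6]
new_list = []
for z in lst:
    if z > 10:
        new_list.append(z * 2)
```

Sum of doubled values > 10
`new_list` takes the values: [] → [40] → [40, 26] → [40, 26, 22] → [40, 26, 22, 40] → [40, 26, 22, 40, 32]
So `sum(new_list)` = 160

Answer: 160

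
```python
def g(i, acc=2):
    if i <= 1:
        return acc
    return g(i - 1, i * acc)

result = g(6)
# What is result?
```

Accumulator trace (n, acc): (6, 2) -> (5, 12) -> (4, 60) -> (3, 240) -> (2, 720) -> (1, 1440) -> return 1440

Answer: 1440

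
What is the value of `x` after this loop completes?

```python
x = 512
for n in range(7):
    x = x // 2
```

Halve 7 times: 512 // 2^7 = 4
`x` takes the values: 512 → 256 → 128 → 64 → 32 → 16 → 8 → 4

Answer: 4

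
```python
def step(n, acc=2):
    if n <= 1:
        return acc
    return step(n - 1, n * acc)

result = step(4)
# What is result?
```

Accumulator trace (n, acc): (4, 2) -> (3, 8) -> (2, 24) -> (1, 48) -> return 48

Answer: 48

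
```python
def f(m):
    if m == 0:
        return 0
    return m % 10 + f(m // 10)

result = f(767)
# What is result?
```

Sum of digits of 767: 7 + 6 + 7 = 20

Answer: 20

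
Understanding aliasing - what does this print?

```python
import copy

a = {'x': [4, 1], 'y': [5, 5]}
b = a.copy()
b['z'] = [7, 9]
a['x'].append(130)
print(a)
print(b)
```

Key concept: shallow copy of dict with mutable values.
Step by step:
`a = {'x': [4, 1], 'y': [5, 5]}` → a = {'x': [4, 1], 'y': [5, 5]}
`b = a.copy()` → b = {'x': [4, 1], 'y': [5, 5]}
`b['z'] = [7, 9]` → b = {'x': [4, 1], 'y': [5, 5], 'z': [7, 9]}
`a['x'].append(130)` → a = {'x': [4, 1, 130], 'y': [5, 5]}; b = {'x': [4, 1, 130], 'y': [5, 5], 'z': [7, 9]}
`print(a)` → prints {'x': [4, 1, 130], 'y': [5, 5]}
`print(b)` → prints {'x': [4, 1, 130], 'y': [5, 5], 'z': [7, 9]}

Answer:
{'x': [4, 1, 130], 'y': [5, 5]}
{'x': [4, 1, 130], 'y': [5, 5], 'z': [7, 9]}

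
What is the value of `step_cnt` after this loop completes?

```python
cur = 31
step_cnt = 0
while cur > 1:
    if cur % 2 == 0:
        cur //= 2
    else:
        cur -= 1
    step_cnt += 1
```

Steps to reduce 31 to 1
`step_cnt` takes the values: 0 → 1 → 2 → 3 → 4 → 5 → 6 → 7 → 8

Answer: 8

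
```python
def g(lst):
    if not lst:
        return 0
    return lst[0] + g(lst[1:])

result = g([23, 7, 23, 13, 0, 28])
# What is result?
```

23 + 7 + 23 + 13 + 0 + 28 + 0 = 94

Answer: 94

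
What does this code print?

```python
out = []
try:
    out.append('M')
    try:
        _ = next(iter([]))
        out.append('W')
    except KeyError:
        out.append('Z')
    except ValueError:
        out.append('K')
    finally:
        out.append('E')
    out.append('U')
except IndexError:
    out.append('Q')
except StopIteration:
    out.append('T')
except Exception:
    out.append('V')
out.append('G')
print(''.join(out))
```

Execution trace: 'M' (try body) → 'E' (inner finally) → 'T' (except StopIteration) → 'G' (after the try/except). Output: METG

Answer: METG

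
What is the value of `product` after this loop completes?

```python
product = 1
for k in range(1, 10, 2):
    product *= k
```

Product of 1, 3, 5, ... up to 9
`product` takes the values: 1 → 3 → 15 → 105 → 945

Answer: 945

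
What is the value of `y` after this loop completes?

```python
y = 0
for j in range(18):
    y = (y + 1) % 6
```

Increment mod 6, 18 times = 0
`y` takes the values: 0 → 1 → 2 → 3 → 4 → 5 → 0 → 1 → 2 → 3 → 4 → 5 → 0 → 1 → 2 → 3 → 4 → 5 → 0

Answer: 0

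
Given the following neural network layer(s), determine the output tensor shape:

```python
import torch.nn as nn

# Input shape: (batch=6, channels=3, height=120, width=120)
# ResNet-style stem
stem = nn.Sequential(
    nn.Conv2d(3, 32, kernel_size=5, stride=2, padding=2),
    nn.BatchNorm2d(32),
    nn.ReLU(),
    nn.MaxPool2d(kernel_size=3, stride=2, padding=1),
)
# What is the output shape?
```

Input: (6, 3, 120, 120) -> after Conv2d 5x5 stride=2: (6, 32, 60, 60) -> Output: (6, 32, 30, 30)

Answer: (6, 32, 30, 30)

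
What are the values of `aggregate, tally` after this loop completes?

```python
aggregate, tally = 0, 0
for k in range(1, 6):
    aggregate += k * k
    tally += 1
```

Sum of squares and count
`aggregate, tally` takes the values: (0, 0) → (1, 0) → (1, 1) → (5, 1) → (5, 2) → (14, 2) → (14, 3) → (30, 3) → (30, 4) → (55, 4) → (55, 5)

Answer: 55, 5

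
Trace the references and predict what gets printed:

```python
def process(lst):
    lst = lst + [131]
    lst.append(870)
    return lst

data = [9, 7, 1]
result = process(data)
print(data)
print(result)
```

Key concept: rebinding parameter vs mutation.
Step by step:
`data = [9, 7, 1]` → data = [9, 7, 1]
`result = process(data)` → result = [9, 7, 1, 131, 870]
`print(data)` → prints [9, 7, 1]
`print(result)` → prints [9, 7, 1, 131, 870]

Answer:
[9, 7, 1]
[9, 7, 1, 131, 870]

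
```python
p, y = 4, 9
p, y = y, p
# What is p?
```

Trace:
`p, y = 4, 9` → p = 4; y = 9
`p, y = y, p` → p = 9; y = 4
So p = 9

Answer: 9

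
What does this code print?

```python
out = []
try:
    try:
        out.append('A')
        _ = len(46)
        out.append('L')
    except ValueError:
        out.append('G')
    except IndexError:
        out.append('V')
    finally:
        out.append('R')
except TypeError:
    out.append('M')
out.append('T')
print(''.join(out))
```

Execution trace: 'A' (try body) → 'R' (finally) → 'M' (outer except TypeError) → 'T' (after the try/except). Output: ARMT

Answer: ARMT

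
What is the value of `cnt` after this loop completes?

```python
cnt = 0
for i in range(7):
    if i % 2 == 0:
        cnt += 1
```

Count numbers divisible by 2 in range(7)
`cnt` takes the values: 0 → 1 → 2 → 3 → 4

Answer: 4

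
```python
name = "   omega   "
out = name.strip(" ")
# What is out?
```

Trace:
`name = "   omega   "` → name = '   omega   '
`out = name.strip(" ")` → out = 'omega'
So out = 'omega'

Answer: 'omega'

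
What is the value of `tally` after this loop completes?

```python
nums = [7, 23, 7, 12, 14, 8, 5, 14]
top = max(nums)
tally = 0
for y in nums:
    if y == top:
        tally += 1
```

Count of max value 23 in [7, 23, 7, 12, 14, 8, 5, 14]
`tally` takes the values: 0 → 1

Answer: 1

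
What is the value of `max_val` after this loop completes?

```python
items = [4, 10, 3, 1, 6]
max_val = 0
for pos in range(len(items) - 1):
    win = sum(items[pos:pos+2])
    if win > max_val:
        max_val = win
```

Max sum of 2-element window in [4, 10, 3, 1, 6]
`max_val` takes the values: 0 → 14

Answer: 14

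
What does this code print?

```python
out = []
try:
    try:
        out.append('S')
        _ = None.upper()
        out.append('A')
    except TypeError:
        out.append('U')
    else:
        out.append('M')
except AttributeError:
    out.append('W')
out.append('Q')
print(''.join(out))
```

Execution trace: 'S' (try body) → 'W' (outer except AttributeError) → 'Q' (after the try/except). Output: SWQ

Answer: SWQ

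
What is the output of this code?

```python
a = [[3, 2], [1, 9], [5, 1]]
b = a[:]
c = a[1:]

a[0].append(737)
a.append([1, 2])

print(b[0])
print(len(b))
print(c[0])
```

Key concept: slice with nested mutation.
Step by step:
`a = [[3, 2], [1, 9], [5, 1]]` → a = [[3, 2], [1, 9], [5, 1]]
`b = a[:]` → b = [[3, 2], [1, 9], [5, 1]]
`c = a[1:]` → c = [[1, 9], [5, 1]]
`a[0].append(737)` → a = [[3, 2, 737], [1, 9], [5, 1]]; b = [[3, 2, 737], [1, 9], [5, 1]]
`a.append([1, 2])` → a = [[3, 2, 737], [1, 9], [5, 1], [1, 2]]
`print(b[0])` → prints [3, 2, 737]
`print(len(b))` → prints 3
`print(c[0])` → prints [1, 9]

Answer:
[3, 2, 737]
3
[1, 9]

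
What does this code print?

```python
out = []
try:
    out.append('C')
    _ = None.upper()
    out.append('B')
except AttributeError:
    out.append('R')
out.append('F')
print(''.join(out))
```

Execution trace: 'C' (try body) → 'R' (except AttributeError) → 'F' (after the try/except). Output: CRF

Answer: CRF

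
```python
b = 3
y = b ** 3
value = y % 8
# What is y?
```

Trace:
`b = 3` → b = 3
`y = b ** 3` → y = 27
`value = y % 8` → value = 3
So y = 27

Answer: 27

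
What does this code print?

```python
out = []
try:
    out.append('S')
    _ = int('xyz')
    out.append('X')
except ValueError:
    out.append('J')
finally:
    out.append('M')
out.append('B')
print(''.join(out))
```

Execution trace: 'S' (try body) → 'J' (except ValueError) → 'M' (finally) → 'B' (after the try/except). Output: SJMB

Answer: SJMB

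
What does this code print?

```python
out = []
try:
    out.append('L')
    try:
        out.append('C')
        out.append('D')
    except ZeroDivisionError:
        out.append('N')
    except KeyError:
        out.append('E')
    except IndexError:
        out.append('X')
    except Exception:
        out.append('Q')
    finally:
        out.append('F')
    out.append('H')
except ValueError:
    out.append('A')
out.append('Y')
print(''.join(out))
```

Execution trace: 'L' (try body) → 'C' (inner try body) → 'D' (inner try body, no exception) → 'F' (inner finally) → 'H' (try body, no exception) → 'Y' (after the try/except). Output: LCDFHY

Answer: LCDFHY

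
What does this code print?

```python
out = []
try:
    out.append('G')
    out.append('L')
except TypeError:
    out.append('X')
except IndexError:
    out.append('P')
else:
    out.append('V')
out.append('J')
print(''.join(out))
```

Execution trace: 'G' (try body) → 'L' (try body, no exception) → 'V' (else) → 'J' (after the try/except). Output: GLVJ

Answer: GLVJ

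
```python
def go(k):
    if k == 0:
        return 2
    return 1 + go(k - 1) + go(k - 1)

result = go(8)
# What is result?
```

go(k) = 1 + 2·go(k-1), go(0)=2. Closed form: (2+1)·2^8 - 1 = 767.

Answer: 767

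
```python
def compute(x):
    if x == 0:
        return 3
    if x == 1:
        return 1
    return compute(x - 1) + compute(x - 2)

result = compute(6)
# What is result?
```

Build up from base cases: compute(0)=3, compute(1)=1, compute(2)=4, compute(3)=5, compute(4)=9, compute(5)=14, compute(6)=23

Answer: 23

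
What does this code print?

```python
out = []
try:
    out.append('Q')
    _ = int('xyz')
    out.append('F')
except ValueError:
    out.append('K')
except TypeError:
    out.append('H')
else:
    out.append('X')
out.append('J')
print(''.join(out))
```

Execution trace: 'Q' (try body) → 'K' (except ValueError) → 'J' (after the try/except). Output: QKJ

Answer: QKJ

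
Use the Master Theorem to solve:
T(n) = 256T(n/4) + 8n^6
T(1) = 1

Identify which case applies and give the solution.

a=256, b=4, f(n)=8n^6. log_4(256) = 4. Since c=6 > 4 and the regularity condition holds (256(n/4)^6 = (256/4^6)n^6 with 256/4^6 < 1), Case 3 applies: T(n) = Θ(f(n)) = O(n^6).

Answer: O(n^6) - Case 3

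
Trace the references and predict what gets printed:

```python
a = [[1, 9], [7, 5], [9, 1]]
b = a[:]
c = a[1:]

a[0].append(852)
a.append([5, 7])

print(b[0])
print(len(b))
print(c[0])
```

Key concept: slice with nested mutation.
Step by step:
`a = [[1, 9], [7, 5], [9, 1]]` → a = [[1, 9], [7, 5], [9, 1]]
`b = a[:]` → b = [[1, 9], [7, 5], [9, 1]]
`c = a[1:]` → c = [[7, 5], [9, 1]]
`a[0].append(852)` → a = [[1, 9, 852], [7, 5], [9, 1]]; b = [[1, 9, 852], [7, 5], [9, 1]]
`a.append([5, 7])` → a = [[1, 9, 852], [7, 5], [9, 1], [5, 7]]
`print(b[0])` → prints [1, 9, 852]
`print(len(b))` → prints 3
`print(c[0])` → prints [7, 5]

Answer:
[1, 9, 852]
3
[7, 5]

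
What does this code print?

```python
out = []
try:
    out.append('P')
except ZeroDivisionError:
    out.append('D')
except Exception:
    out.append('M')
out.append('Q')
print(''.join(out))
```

Execution trace: 'P' (try body, no exception) → 'Q' (after the try/except). Output: PQ

Answer: PQ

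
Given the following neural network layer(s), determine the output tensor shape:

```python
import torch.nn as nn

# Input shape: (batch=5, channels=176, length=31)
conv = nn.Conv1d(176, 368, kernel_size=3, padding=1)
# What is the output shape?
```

Input: (5, 176, 31) -> Output: (5, 368, 31)

Answer: (5, 368, 31)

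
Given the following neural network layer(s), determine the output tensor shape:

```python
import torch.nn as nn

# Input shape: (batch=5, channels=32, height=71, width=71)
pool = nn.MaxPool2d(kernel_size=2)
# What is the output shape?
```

Input: (5, 32, 71, 71) -> Output: (5, 32, 35, 35)

Answer: (5, 32, 35, 35)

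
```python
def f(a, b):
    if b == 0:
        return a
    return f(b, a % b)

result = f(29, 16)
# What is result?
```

f(29, 16) -> f(16, 13) -> f(13, 3) -> f(3, 1) -> f(1, 0) -> 1

Answer: 1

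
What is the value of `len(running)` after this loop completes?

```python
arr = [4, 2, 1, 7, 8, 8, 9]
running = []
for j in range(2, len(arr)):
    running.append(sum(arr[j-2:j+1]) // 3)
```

Number of 3-element averages
`running` takes the values: [] → [2] → [2, 3] → [2, 3, 5] → [2, 3, 5, 7] → [2, 3, 5, 7, 8]
So `len(running)` = 5

Answer: 5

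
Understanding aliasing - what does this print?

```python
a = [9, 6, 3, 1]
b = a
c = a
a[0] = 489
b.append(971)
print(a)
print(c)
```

Key concept: multiple aliases.
Step by step:
`a = [9, 6, 3, 1]` → a = [9, 6, 3, 1]
`b = a` → b = [9, 6, 3, 1] (same object as a)
`c = a` → c = [9, 6, 3, 1] (same object as a, b)
`a[0] = 489` → a = [489, 6, 3, 1] (same object as b, c); b = [489, 6, 3, 1] (same object as a, c); c = [489, 6, 3, 1] (same object as a, b)
`b.append(971)` → a = [489, 6, 3, 1, 971] (same object as b, c); b = [489, 6, 3, 1, 971] (same object as a, c); c = [489, 6, 3, 1, 971] (same object as a, b)
`print(a)` → prints [489, 6, 3, 1, 971]
`print(c)` → prints [489, 6, 3, 1, 971]

Answer:
[489, 6, 3, 1, 971]
[489, 6, 3, 1, 971]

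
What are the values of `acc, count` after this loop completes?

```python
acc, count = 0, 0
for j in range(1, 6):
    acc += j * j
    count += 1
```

Sum of squares and count
`acc, count` takes the values: (0, 0) → (1, 0) → (1, 1) → (5, 1) → (5, 2) → (14, 2) → (14, 3) → (30, 3) → (30, 4) → (55, 4) → (55, 5)

Answer: 55, 5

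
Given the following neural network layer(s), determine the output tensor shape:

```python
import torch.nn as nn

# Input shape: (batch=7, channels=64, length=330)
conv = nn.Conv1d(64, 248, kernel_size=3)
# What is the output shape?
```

Input: (7, 64, 330) -> Output: (7, 248, 328)

Answer: (7, 248, 328)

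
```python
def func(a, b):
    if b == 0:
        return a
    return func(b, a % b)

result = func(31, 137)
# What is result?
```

func(31, 137) -> func(137, 31) -> func(31, 13) -> func(13, 5) -> func(5, 3) -> func(3, 2) -> func(2, 1) -> func(1, 0) -> 1

Answer: 1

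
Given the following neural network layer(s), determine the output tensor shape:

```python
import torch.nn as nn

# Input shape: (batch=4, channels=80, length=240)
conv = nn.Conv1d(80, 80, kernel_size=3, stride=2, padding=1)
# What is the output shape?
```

Input: (4, 80, 240) -> Output: (4, 80, 120)

Answer: (4, 80, 120)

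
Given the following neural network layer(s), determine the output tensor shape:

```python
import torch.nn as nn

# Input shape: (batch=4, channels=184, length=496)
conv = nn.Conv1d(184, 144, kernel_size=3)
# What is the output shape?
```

Input: (4, 184, 496) -> Output: (4, 144, 494)

Answer: (4, 144, 494)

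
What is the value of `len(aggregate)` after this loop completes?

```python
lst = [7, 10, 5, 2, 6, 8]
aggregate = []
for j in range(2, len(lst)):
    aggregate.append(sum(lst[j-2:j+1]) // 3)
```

Number of 3-element averages
`aggregate` takes the values: [] → [7] → [7, 5] → [7, 5, 4] → [7, 5, 4, 5]
So `len(aggregate)` = 4

Answer: 4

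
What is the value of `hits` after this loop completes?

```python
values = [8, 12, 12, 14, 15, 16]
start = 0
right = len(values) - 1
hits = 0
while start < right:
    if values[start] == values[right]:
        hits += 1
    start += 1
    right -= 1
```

Count matching pairs from ends
`hits` takes the values: 0

Answer: 0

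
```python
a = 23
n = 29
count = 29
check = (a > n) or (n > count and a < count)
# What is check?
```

Trace:
`a = 23` → a = 23
`n = 29` → n = 29
`count = 29` → count = 29
`check = (a > n) or (n > count and a < count)` → check = False
So check = False

Answer: False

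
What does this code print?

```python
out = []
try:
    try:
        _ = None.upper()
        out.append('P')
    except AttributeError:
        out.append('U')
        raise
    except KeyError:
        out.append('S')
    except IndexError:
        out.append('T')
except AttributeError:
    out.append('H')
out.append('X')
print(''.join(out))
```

Execution trace: 'U' (inner except AttributeError) → 'H' (outer except AttributeError) → 'X' (after the try/except). Output: UHX

Answer: UHX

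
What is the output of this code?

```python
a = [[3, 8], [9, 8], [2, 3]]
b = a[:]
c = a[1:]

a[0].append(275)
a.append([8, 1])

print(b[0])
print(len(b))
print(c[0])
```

Key concept: slice with nested mutation.
Step by step:
`a = [[3, 8], [9, 8], [2, 3]]` → a = [[3, 8], [9, 8], [2, 3]]
`b = a[:]` → b = [[3, 8], [9, 8], [2, 3]]
`c = a[1:]` → c = [[9, 8], [2, 3]]
`a[0].append(275)` → a = [[3, 8, 275], [9, 8], [2, 3]]; b = [[3, 8, 275], [9, 8], [2, 3]]
`a.append([8, 1])` → a = [[3, 8, 275], [9, 8], [2, 3], [8, 1]]
`print(b[0])` → prints [3, 8, 275]
`print(len(b))` → prints 3
`print(c[0])` → prints [9, 8]

Answer:
[3, 8, 275]
3
[9, 8]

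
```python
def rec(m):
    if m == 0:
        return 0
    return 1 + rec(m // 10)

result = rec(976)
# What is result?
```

Count of digits of 976: 3

Answer: 3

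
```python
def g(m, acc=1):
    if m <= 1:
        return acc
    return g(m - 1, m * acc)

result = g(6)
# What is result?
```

Accumulator trace (n, acc): (6, 1) -> (5, 6) -> (4, 30) -> (3, 120) -> (2, 360) -> (1, 720) -> return 720

Answer: 720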